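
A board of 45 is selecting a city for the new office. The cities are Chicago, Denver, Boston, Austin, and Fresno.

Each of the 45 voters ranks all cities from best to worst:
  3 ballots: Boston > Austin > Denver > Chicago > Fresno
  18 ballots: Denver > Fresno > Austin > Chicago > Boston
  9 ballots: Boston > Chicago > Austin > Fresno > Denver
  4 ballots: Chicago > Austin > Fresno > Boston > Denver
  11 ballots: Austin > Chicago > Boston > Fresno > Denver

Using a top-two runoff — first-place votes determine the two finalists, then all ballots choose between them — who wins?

Boston

Round 1 first-place votes: Chicago 4, Denver 18, Boston 12, Austin 11, Fresno 0. Denver and Boston advance.
Runoff: Denver is ranked above Boston on 18 ballots, Boston above Denver on 27.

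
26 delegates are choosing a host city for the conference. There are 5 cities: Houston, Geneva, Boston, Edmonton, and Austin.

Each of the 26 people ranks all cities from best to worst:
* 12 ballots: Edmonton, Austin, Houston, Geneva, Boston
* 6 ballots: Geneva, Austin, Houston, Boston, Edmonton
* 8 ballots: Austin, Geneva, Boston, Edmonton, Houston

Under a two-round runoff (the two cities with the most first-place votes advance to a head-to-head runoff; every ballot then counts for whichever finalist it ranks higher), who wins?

Austin

Round 1 first-place votes: Houston 0, Geneva 6, Boston 0, Edmonton 12, Austin 8. Edmonton and Austin advance.
Runoff: Edmonton is ranked above Austin on 12 ballots, Austin above Edmonton on 14.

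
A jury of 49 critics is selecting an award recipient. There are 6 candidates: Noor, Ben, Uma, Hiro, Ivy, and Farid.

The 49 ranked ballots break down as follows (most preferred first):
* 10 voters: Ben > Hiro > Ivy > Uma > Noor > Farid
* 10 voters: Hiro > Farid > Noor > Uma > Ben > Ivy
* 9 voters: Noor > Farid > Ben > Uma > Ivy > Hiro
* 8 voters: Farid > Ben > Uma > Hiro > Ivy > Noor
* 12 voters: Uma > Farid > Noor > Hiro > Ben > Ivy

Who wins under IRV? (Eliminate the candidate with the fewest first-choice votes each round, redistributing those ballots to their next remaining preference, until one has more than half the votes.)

Ben

Round 1: Noor 9, Ben 10, Uma 12, Hiro 10, Ivy 0, Farid 8. Ivy eliminated.
Round 2: Noor 9, Ben 10, Uma 12, Hiro 10, Farid 8. Farid eliminated.
Round 3: Noor 9, Ben 18, Uma 12, Hiro 10. Noor eliminated.
Round 4: Ben 27, Uma 12, Hiro 10. Ben has a majority (≥25).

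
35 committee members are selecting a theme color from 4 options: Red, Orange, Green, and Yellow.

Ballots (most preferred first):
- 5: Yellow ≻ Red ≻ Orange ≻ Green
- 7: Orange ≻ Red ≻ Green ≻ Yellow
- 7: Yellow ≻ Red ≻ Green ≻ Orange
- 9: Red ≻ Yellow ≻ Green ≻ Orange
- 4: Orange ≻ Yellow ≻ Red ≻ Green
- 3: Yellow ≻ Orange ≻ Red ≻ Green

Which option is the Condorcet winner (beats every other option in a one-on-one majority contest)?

Yellow

Yellow vs Red: 19–16
Yellow vs Orange: 24–11
Yellow vs Green: 28–7
Yellow beats every other option.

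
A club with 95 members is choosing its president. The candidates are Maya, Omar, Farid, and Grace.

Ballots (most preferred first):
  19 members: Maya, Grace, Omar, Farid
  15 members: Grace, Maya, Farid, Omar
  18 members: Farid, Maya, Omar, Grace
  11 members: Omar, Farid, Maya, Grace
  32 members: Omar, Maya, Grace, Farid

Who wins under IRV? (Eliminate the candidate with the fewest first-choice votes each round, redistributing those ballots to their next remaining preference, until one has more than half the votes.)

Maya

Round 1: Maya 19, Omar 43, Farid 18, Grace 15. Grace eliminated.
Round 2: Maya 34, Omar 43, Farid 18. Farid eliminated.
Round 3: Maya 52, Omar 43. Maya has a majority (≥48).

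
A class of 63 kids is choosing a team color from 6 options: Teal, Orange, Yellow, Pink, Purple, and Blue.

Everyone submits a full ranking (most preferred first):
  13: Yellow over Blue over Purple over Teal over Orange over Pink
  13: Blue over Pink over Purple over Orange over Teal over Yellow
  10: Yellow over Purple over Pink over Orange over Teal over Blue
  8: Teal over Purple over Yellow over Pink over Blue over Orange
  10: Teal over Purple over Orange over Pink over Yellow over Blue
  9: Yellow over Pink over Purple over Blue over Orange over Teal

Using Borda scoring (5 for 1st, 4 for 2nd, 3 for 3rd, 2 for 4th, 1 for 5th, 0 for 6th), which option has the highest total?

Teal: 13×2 + 13×1 + 10×1 + 8×5 + 10×5 + 9×0 = 139
Orange: 13×1 + 13×2 + 10×2 + 8×0 + 10×3 + 9×1 = 98
Yellow: 13×5 + 13×0 + 10×5 + 8×3 + 10×1 + 9×5 = 194
Pink: 13×0 + 13×4 + 10×3 + 8×2 + 10×2 + 9×4 = 154
Purple: 13×3 + 13×3 + 10×4 + 8×4 + 10×4 + 9×3 = 217
Blue: 13×4 + 13×5 + 10×0 + 8×1 + 10×0 + 9×2 = 143

Purple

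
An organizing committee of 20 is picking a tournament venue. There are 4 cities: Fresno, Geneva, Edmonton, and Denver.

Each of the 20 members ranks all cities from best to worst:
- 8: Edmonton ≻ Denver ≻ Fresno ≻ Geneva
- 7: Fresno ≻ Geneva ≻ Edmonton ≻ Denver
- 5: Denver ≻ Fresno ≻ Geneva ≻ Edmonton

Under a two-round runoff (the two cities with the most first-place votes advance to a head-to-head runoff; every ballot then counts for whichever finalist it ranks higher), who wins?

Round 1 first-place votes: Fresno 7, Geneva 0, Edmonton 8, Denver 5. Edmonton and Fresno advance.
Runoff: Edmonton is ranked above Fresno on 8 ballots, Fresno above Edmonton on 12.

Fresno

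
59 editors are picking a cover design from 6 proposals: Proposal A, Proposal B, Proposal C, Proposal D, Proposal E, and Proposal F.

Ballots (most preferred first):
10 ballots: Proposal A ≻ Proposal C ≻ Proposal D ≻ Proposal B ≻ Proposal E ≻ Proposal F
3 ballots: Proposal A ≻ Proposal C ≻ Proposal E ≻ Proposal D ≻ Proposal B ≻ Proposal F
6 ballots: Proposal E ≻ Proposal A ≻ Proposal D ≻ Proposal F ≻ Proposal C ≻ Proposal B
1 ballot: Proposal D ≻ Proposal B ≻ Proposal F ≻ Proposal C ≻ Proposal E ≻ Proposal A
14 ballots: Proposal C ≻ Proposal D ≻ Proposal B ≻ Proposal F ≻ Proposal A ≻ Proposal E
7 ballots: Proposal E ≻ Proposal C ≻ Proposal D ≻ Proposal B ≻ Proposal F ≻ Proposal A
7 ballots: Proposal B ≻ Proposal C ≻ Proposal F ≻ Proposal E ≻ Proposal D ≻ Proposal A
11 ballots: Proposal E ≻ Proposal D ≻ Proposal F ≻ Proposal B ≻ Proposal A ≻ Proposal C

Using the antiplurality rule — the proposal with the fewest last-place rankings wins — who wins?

Last-place votes: Proposal A 15, Proposal B 6, Proposal C 11, Proposal D 0, Proposal E 14, Proposal F 13.

Proposal D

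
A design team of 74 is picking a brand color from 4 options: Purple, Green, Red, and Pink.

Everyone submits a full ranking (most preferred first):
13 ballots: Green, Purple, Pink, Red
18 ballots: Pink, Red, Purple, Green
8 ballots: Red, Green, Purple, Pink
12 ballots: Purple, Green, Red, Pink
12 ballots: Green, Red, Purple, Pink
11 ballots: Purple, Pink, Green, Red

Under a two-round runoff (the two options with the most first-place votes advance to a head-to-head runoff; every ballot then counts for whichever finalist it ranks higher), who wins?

Round 1 first-place votes: Purple 23, Green 25, Red 8, Pink 18. Green and Purple advance.
Runoff: Green is ranked above Purple on 33 ballots, Purple above Green on 41.

Purple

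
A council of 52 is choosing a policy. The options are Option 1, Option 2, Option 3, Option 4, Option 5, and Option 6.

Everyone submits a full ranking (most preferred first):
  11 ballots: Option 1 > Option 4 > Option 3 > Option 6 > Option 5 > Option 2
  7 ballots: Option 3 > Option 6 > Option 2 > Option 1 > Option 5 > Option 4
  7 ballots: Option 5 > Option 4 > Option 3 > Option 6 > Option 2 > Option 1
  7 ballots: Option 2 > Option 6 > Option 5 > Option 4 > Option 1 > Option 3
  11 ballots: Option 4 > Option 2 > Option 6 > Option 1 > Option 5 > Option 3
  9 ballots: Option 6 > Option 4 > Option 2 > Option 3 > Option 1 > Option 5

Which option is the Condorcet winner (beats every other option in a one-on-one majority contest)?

Option 4 vs Option 1: 34–18
Option 4 vs Option 2: 38–14
Option 4 vs Option 3: 45–7
Option 4 vs Option 5: 31–21
Option 4 vs Option 6: 29–23
Option 4 beats every other option.

Option 4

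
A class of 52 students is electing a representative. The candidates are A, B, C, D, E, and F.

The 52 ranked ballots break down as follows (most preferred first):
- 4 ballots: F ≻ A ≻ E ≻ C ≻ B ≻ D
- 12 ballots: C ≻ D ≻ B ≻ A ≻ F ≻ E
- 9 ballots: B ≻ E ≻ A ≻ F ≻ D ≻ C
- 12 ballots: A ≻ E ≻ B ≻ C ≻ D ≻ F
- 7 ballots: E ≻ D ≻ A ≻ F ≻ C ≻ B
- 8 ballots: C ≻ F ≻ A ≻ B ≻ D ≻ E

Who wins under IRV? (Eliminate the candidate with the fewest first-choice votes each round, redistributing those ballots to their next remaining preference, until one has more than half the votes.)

Round 1: A 12, B 9, C 20, D 0, E 7, F 4. D eliminated.
Round 2: A 12, B 9, C 20, E 7, F 4. F eliminated.
Round 3: A 16, B 9, C 20, E 7. E eliminated.
Round 4: A 23, B 9, C 20. B eliminated.
Round 5: A 32, C 20. A has a majority (≥27).

A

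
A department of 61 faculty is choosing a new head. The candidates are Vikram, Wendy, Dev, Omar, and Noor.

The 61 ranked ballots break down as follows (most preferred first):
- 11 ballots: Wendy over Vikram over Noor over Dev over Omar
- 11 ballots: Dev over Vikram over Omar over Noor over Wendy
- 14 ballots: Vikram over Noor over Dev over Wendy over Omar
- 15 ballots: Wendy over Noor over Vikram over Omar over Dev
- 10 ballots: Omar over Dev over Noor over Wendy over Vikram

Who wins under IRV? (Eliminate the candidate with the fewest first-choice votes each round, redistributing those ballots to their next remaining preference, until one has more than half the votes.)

Round 1: Vikram 14, Wendy 26, Dev 11, Omar 10, Noor 0. Noor eliminated.
Round 2: Vikram 14, Wendy 26, Dev 11, Omar 10. Omar eliminated.
Round 3: Vikram 14, Wendy 26, Dev 21. Vikram eliminated.
Round 4: Wendy 26, Dev 35. Dev has a majority (≥31).

Dev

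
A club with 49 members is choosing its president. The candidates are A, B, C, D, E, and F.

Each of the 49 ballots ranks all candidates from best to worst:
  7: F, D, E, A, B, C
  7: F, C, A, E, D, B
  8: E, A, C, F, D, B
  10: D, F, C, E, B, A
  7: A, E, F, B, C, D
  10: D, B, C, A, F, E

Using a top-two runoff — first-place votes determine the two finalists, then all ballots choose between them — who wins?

F

Round 1 first-place votes: A 7, B 0, C 0, D 20, E 8, F 14. D and F advance.
Runoff: D is ranked above F on 20 ballots, F above D on 29.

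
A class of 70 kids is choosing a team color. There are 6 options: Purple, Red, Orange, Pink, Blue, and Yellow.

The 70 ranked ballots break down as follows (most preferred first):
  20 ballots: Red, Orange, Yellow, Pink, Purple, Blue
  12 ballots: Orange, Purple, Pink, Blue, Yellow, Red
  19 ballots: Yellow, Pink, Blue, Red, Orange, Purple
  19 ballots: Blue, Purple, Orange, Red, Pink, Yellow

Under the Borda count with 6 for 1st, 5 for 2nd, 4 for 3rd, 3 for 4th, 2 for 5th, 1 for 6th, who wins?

Purple: 20×2 + 12×5 + 19×1 + 19×5 = 214
Red: 20×6 + 12×1 + 19×3 + 19×3 = 246
Orange: 20×5 + 12×6 + 19×2 + 19×4 = 286
Pink: 20×3 + 12×4 + 19×5 + 19×2 = 241
Blue: 20×1 + 12×3 + 19×4 + 19×6 = 246
Yellow: 20×4 + 12×2 + 19×6 + 19×1 = 237

Orange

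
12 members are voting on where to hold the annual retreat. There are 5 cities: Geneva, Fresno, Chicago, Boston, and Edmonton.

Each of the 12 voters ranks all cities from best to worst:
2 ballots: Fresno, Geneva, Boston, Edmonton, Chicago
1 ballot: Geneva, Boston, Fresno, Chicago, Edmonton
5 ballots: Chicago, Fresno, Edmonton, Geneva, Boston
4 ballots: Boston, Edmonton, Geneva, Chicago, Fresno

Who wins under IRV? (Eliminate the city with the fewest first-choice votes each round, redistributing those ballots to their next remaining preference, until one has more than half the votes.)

Round 1: Geneva 1, Fresno 2, Chicago 5, Boston 4, Edmonton 0. Edmonton eliminated.
Round 2: Geneva 1, Fresno 2, Chicago 5, Boston 4. Geneva eliminated.
Round 3: Fresno 2, Chicago 5, Boston 5. Fresno eliminated.
Round 4: Chicago 5, Boston 7. Boston has a majority (≥7).

Boston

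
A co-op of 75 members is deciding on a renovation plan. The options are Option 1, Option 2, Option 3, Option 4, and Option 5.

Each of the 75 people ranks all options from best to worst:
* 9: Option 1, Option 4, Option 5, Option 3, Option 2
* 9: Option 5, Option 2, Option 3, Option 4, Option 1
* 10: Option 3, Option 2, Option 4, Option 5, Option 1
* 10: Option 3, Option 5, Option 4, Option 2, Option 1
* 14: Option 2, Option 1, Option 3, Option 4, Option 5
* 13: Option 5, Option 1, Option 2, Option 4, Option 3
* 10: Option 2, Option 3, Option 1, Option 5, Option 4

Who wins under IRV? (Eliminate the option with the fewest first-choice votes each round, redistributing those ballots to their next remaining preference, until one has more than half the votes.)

Option 5

Round 1: Option 1 9, Option 2 24, Option 3 20, Option 4 0, Option 5 22. Option 4 eliminated.
Round 2: Option 1 9, Option 2 24, Option 3 20, Option 5 22. Option 1 eliminated.
Round 3: Option 2 24, Option 3 20, Option 5 31. Option 3 eliminated.
Round 4: Option 2 34, Option 5 41. Option 5 has a majority (≥38).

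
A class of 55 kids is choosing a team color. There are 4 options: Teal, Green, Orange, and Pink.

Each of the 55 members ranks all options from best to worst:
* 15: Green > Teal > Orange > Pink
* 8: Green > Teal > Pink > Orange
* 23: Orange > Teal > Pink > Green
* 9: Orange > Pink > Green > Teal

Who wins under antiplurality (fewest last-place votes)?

Last-place votes: Teal 9, Green 23, Orange 8, Pink 15.

Orange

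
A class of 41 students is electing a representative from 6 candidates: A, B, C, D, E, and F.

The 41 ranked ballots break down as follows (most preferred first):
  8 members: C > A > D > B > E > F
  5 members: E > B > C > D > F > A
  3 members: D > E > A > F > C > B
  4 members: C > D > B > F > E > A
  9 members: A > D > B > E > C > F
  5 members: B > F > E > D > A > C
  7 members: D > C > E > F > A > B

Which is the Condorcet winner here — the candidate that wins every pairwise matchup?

D

D vs A: 24–17
D vs B: 31–10
D vs C: 24–17
D vs E: 31–10
D vs F: 36–5
D beats every other candidate.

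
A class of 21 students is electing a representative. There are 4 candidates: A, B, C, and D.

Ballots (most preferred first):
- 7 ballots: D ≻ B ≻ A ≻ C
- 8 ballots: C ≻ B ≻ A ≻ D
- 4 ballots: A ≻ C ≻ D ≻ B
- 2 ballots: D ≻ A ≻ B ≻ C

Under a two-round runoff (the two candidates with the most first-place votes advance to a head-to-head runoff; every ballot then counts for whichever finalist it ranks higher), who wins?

Round 1 first-place votes: A 4, B 0, C 8, D 9. D and C advance.
Runoff: D is ranked above C on 9 ballots, C above D on 12.

C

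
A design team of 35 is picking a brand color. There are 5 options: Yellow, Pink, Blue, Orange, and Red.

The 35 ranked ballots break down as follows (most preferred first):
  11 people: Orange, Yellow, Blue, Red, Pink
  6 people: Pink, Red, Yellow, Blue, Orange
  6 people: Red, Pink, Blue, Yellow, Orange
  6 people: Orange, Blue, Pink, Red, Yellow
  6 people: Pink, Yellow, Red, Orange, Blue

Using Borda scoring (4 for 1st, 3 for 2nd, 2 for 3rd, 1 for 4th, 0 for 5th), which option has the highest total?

Yellow: 11×3 + 6×2 + 6×1 + 6×0 + 6×3 = 69
Pink: 11×0 + 6×4 + 6×3 + 6×2 + 6×4 = 78
Blue: 11×2 + 6×1 + 6×2 + 6×3 + 6×0 = 58
Orange: 11×4 + 6×0 + 6×0 + 6×4 + 6×1 = 74
Red: 11×1 + 6×3 + 6×4 + 6×1 + 6×2 = 71

Pink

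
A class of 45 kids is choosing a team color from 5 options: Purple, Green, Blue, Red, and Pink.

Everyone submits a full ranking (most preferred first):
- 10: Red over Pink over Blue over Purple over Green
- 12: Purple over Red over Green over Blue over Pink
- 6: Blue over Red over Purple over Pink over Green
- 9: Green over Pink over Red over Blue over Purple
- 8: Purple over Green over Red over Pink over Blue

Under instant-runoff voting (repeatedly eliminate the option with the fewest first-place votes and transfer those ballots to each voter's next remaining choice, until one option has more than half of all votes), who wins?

Red

Round 1: Purple 20, Green 9, Blue 6, Red 10, Pink 0. Pink eliminated.
Round 2: Purple 20, Green 9, Blue 6, Red 10. Blue eliminated.
Round 3: Purple 20, Green 9, Red 16. Green eliminated.
Round 4: Purple 20, Red 25. Red has a majority (≥23).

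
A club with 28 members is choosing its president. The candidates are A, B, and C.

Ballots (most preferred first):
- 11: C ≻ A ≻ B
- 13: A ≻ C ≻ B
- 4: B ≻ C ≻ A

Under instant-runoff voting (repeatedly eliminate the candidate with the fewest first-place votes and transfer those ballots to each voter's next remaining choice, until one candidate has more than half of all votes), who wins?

Round 1: A 13, B 4, C 11. B eliminated.
Round 2: A 13, C 15. C has a majority (≥15).

C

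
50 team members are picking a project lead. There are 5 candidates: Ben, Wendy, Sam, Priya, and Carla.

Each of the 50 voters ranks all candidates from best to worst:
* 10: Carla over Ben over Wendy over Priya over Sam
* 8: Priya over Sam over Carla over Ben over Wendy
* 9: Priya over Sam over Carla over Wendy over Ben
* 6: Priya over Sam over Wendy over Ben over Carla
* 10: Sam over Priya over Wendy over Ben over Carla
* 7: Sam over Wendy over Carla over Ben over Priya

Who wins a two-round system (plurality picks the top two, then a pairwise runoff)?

Priya

Round 1 first-place votes: Ben 0, Wendy 0, Sam 17, Priya 23, Carla 10. Priya and Sam advance.
Runoff: Priya is ranked above Sam on 33 ballots, Sam above Priya on 17.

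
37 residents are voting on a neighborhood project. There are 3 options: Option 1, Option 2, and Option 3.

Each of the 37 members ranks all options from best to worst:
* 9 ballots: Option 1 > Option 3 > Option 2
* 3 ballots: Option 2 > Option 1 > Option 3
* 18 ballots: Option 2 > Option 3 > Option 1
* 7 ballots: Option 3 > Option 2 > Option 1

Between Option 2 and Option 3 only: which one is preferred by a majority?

Option 2

Option 2 is ranked above Option 3 on 21 ballots; Option 3 above Option 2 on 16.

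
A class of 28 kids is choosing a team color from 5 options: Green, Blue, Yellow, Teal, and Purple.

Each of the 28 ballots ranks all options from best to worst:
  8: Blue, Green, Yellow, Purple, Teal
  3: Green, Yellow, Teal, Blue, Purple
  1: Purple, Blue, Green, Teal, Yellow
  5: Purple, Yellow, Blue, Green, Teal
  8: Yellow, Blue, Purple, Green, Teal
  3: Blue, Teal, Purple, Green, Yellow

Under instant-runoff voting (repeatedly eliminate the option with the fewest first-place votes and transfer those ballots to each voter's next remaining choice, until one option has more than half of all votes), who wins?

Yellow

Round 1: Green 3, Blue 11, Yellow 8, Teal 0, Purple 6. Teal eliminated.
Round 2: Green 3, Blue 11, Yellow 8, Purple 6. Green eliminated.
Round 3: Blue 11, Yellow 11, Purple 6. Purple eliminated.
Round 4: Blue 12, Yellow 16. Yellow has a majority (≥15).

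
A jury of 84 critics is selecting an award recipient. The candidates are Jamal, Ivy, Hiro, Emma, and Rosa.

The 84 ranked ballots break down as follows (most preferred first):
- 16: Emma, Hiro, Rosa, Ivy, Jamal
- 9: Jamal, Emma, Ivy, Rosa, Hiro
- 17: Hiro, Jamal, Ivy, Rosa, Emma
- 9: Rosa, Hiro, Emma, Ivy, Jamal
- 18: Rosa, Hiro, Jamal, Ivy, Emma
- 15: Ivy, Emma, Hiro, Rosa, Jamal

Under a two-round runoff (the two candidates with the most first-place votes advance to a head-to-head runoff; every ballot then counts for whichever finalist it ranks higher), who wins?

Round 1 first-place votes: Jamal 9, Ivy 15, Hiro 17, Emma 16, Rosa 27. Rosa and Hiro advance.
Runoff: Rosa is ranked above Hiro on 36 ballots, Hiro above Rosa on 48.

Hiro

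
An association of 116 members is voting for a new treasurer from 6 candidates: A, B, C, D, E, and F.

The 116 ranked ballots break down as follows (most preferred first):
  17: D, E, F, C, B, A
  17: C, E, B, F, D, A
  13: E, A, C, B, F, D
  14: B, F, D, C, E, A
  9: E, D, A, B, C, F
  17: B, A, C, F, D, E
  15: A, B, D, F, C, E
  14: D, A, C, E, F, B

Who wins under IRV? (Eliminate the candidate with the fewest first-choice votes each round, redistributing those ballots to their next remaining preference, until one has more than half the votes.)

E

Round 1: A 15, B 31, C 17, D 31, E 22, F 0. F eliminated.
Round 2: A 15, B 31, C 17, D 31, E 22. A eliminated.
Round 3: B 46, C 17, D 31, E 22. C eliminated.
Round 4: B 46, D 31, E 39. D eliminated.
Round 5: B 46, E 70. E has a majority (≥59).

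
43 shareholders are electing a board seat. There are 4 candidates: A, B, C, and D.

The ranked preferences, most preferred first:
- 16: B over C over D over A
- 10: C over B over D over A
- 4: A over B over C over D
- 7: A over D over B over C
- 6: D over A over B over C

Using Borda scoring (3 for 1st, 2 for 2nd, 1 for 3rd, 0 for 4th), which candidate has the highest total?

B

A: 16×0 + 10×0 + 4×3 + 7×3 + 6×2 = 45
B: 16×3 + 10×2 + 4×2 + 7×1 + 6×1 = 89
C: 16×2 + 10×3 + 4×1 + 7×0 + 6×0 = 66
D: 16×1 + 10×1 + 4×0 + 7×2 + 6×3 = 58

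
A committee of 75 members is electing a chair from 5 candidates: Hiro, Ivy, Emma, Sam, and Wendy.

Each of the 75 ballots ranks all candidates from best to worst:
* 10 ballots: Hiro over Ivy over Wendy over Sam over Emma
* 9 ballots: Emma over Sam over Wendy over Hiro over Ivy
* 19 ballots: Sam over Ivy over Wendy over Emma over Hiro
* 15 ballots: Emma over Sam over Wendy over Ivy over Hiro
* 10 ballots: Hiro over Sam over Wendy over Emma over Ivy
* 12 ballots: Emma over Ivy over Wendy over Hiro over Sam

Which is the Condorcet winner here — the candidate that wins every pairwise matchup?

Sam vs Hiro: 43–32
Sam vs Ivy: 53–22
Sam vs Emma: 39–36
Sam vs Wendy: 53–22
Sam beats every other candidate.

Sam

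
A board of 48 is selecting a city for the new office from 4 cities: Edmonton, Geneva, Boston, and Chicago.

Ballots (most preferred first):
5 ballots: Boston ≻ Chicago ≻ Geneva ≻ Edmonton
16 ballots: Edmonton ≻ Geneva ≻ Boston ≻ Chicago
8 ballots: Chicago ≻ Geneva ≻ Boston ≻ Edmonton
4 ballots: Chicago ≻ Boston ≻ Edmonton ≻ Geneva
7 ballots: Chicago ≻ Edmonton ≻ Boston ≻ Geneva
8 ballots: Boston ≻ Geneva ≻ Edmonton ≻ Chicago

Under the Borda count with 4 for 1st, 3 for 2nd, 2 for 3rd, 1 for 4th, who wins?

Boston

Edmonton: 5×1 + 16×4 + 8×1 + 4×2 + 7×3 + 8×2 = 122
Geneva: 5×2 + 16×3 + 8×3 + 4×1 + 7×1 + 8×3 = 117
Boston: 5×4 + 16×2 + 8×2 + 4×3 + 7×2 + 8×4 = 126
Chicago: 5×3 + 16×1 + 8×4 + 4×4 + 7×4 + 8×1 = 115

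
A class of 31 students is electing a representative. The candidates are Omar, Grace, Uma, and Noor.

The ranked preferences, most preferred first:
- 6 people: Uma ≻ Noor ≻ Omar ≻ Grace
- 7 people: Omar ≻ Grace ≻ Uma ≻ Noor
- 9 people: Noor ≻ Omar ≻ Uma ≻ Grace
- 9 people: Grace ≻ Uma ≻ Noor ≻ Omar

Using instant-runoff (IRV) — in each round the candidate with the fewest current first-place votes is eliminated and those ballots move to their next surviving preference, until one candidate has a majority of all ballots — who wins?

Round 1: Omar 7, Grace 9, Uma 6, Noor 9. Uma eliminated.
Round 2: Omar 7, Grace 9, Noor 15. Omar eliminated.
Round 3: Grace 16, Noor 15. Grace has a majority (≥16).

Grace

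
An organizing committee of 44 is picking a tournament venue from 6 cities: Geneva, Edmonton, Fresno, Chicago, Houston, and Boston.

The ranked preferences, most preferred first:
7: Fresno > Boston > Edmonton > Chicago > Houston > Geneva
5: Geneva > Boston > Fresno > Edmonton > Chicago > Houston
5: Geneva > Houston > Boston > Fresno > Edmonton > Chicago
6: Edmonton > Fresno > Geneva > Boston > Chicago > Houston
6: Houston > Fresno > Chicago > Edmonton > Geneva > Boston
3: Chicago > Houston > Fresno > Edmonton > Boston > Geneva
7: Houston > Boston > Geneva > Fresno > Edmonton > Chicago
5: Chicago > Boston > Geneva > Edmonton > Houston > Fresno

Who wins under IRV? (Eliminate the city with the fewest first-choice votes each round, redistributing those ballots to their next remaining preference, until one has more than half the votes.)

Houston

Round 1: Geneva 10, Edmonton 6, Fresno 7, Chicago 8, Houston 13, Boston 0. Boston eliminated.
Round 2: Geneva 10, Edmonton 6, Fresno 7, Chicago 8, Houston 13. Edmonton eliminated.
Round 3: Geneva 10, Fresno 13, Chicago 8, Houston 13. Chicago eliminated.
Round 4: Geneva 15, Fresno 13, Houston 16. Fresno eliminated.
Round 5: Geneva 21, Houston 23. Houston has a majority (≥23).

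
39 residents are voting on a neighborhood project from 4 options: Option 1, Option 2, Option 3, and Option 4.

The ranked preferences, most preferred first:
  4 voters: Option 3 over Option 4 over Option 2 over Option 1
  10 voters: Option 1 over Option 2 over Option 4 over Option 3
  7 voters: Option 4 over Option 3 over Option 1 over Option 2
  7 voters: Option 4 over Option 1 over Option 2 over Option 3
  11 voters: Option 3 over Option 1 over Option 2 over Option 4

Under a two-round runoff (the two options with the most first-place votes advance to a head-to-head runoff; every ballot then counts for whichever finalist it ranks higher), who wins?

Option 4

Round 1 first-place votes: Option 1 10, Option 2 0, Option 3 15, Option 4 14. Option 3 and Option 4 advance.
Runoff: Option 3 is ranked above Option 4 on 15 ballots, Option 4 above Option 3 on 24.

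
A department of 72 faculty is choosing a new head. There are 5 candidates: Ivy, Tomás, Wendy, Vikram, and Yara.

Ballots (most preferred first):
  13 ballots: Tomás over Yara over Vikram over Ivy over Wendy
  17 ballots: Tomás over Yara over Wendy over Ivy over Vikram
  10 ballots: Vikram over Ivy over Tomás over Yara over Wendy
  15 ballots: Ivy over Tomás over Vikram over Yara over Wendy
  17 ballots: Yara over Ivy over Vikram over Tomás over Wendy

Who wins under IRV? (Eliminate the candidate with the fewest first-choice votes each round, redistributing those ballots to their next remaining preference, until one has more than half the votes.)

Ivy

Round 1: Ivy 15, Tomás 30, Wendy 0, Vikram 10, Yara 17. Wendy eliminated.
Round 2: Ivy 15, Tomás 30, Vikram 10, Yara 17. Vikram eliminated.
Round 3: Ivy 25, Tomás 30, Yara 17. Yara eliminated.
Round 4: Ivy 42, Tomás 30. Ivy has a majority (≥37).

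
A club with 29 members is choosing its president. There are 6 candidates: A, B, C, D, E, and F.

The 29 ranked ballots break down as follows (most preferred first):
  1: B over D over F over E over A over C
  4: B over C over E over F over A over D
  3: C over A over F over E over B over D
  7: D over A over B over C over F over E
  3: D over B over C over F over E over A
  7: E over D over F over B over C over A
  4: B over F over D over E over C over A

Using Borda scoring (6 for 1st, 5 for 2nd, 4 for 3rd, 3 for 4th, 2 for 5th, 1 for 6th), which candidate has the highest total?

A: 1×2 + 4×2 + 3×5 + 7×5 + 3×1 + 7×1 + 4×1 = 74
B: 1×6 + 4×6 + 3×2 + 7×4 + 3×5 + 7×3 + 4×6 = 124
C: 1×1 + 4×5 + 3×6 + 7×3 + 3×4 + 7×2 + 4×2 = 94
D: 1×5 + 4×1 + 3×1 + 7×6 + 3×6 + 7×5 + 4×4 = 123
E: 1×3 + 4×4 + 3×3 + 7×1 + 3×2 + 7×6 + 4×3 = 95
F: 1×4 + 4×3 + 3×4 + 7×2 + 3×3 + 7×4 + 4×5 = 99

B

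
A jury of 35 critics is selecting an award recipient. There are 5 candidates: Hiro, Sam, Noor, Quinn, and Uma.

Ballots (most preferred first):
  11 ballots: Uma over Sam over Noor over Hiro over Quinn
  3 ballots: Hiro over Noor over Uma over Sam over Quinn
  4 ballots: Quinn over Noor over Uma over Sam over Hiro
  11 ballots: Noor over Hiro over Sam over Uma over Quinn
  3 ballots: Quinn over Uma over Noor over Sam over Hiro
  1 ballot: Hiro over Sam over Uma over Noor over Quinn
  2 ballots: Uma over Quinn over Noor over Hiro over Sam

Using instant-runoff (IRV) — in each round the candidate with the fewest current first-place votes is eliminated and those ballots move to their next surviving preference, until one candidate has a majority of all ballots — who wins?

Noor

Round 1: Hiro 4, Sam 0, Noor 11, Quinn 7, Uma 13. Sam eliminated.
Round 2: Hiro 4, Noor 11, Quinn 7, Uma 13. Hiro eliminated.
Round 3: Noor 14, Quinn 7, Uma 14. Quinn eliminated.
Round 4: Noor 18, Uma 17. Noor has a majority (≥18).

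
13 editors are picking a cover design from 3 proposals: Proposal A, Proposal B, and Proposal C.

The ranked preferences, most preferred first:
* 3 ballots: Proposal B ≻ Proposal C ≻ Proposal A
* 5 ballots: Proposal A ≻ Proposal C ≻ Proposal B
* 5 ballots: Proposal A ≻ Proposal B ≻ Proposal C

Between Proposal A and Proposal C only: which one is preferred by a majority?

Proposal A

Proposal A is ranked above Proposal C on 10 ballots; Proposal C above Proposal A on 3.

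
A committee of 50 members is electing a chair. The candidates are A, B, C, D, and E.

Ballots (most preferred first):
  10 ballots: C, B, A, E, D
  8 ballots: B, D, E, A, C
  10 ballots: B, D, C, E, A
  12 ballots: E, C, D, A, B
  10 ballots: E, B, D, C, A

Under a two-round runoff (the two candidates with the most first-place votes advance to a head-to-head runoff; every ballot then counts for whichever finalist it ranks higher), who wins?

B

Round 1 first-place votes: A 0, B 18, C 10, D 0, E 22. E and B advance.
Runoff: E is ranked above B on 22 ballots, B above E on 28.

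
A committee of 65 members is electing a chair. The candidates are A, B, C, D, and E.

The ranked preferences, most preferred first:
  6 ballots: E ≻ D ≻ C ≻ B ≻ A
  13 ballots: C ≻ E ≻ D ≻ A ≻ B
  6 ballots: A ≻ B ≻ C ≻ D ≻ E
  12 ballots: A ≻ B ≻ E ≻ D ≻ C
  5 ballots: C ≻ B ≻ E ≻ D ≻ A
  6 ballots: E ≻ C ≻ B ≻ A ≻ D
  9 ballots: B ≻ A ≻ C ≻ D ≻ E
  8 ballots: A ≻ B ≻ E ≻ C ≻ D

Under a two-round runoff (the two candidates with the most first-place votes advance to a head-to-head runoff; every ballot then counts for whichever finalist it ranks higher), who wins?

A

Round 1 first-place votes: A 26, B 9, C 18, D 0, E 12. A and C advance.
Runoff: A is ranked above C on 35 ballots, C above A on 30.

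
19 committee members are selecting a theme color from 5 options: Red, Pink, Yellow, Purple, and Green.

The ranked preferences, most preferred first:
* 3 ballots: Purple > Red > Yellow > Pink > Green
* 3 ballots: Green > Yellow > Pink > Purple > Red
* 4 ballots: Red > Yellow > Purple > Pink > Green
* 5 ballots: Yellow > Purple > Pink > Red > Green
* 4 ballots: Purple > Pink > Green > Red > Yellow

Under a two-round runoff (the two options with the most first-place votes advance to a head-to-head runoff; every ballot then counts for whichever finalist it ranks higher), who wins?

Yellow

Round 1 first-place votes: Red 4, Pink 0, Yellow 5, Purple 7, Green 3. Purple and Yellow advance.
Runoff: Purple is ranked above Yellow on 7 ballots, Yellow above Purple on 12.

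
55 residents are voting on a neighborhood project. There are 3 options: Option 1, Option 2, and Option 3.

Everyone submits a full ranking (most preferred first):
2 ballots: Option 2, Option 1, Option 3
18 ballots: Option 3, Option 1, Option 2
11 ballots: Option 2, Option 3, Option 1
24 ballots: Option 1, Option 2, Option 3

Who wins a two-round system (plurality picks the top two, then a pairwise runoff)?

Option 3

Round 1 first-place votes: Option 1 24, Option 2 13, Option 3 18. Option 1 and Option 3 advance.
Runoff: Option 1 is ranked above Option 3 on 26 ballots, Option 3 above Option 1 on 29.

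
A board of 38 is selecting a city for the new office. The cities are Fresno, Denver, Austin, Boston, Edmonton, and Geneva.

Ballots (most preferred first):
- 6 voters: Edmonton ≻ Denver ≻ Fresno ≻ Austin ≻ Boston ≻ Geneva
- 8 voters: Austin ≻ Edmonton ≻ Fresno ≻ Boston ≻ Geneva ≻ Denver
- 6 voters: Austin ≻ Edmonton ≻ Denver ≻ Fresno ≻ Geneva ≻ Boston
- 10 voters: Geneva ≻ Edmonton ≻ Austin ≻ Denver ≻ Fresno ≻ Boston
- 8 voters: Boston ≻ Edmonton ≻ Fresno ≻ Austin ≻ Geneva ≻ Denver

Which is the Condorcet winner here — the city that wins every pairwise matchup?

Edmonton vs Fresno: 38–0
Edmonton vs Denver: 38–0
Edmonton vs Austin: 24–14
Edmonton vs Boston: 30–8
Edmonton vs Geneva: 28–10
Edmonton beats every other city.

Edmonton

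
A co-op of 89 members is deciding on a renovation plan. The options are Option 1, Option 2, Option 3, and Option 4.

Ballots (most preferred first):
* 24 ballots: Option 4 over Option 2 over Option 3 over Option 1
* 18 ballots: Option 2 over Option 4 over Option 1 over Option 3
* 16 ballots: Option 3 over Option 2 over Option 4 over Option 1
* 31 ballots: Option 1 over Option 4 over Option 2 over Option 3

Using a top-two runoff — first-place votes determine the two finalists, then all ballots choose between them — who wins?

Round 1 first-place votes: Option 1 31, Option 2 18, Option 3 16, Option 4 24. Option 1 and Option 4 advance.
Runoff: Option 1 is ranked above Option 4 on 31 ballots, Option 4 above Option 1 on 58.

Option 4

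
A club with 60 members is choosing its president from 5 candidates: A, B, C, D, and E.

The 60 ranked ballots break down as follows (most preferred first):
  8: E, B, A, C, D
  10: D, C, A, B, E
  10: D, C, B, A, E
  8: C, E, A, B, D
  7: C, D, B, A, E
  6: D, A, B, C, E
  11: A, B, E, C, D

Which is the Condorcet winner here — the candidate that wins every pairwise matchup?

C

C vs A: 35–25
C vs B: 35–25
C vs D: 34–26
C vs E: 41–19
C beats every other candidate.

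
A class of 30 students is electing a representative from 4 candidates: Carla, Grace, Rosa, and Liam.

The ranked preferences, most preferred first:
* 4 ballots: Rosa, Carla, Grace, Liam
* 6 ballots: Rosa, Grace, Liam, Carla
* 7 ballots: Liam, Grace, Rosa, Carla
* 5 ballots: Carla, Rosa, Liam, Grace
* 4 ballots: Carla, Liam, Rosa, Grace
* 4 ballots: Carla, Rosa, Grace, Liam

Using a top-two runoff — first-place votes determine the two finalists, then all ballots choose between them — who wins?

Round 1 first-place votes: Carla 13, Grace 0, Rosa 10, Liam 7. Carla and Rosa advance.
Runoff: Carla is ranked above Rosa on 13 ballots, Rosa above Carla on 17.

Rosa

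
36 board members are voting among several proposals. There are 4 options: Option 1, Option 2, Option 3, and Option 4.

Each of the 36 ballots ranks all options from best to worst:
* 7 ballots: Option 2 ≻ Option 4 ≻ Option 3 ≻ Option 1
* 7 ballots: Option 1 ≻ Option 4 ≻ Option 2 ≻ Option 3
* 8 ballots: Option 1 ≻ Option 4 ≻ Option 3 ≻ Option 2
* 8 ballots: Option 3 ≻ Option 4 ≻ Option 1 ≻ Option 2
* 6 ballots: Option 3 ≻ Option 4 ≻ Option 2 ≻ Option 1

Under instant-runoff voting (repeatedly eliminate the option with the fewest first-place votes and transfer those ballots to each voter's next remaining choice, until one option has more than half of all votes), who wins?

Round 1: Option 1 15, Option 2 7, Option 3 14, Option 4 0. Option 4 eliminated.
Round 2: Option 1 15, Option 2 7, Option 3 14. Option 2 eliminated.
Round 3: Option 1 15, Option 3 21. Option 3 has a majority (≥19).

Option 3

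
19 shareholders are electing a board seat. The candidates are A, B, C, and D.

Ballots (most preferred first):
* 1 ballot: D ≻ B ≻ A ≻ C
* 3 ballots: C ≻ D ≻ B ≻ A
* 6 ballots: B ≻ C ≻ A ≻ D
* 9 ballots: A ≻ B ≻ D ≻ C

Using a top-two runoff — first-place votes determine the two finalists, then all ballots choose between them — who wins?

Round 1 first-place votes: A 9, B 6, C 3, D 1. A and B advance.
Runoff: A is ranked above B on 9 ballots, B above A on 10.

B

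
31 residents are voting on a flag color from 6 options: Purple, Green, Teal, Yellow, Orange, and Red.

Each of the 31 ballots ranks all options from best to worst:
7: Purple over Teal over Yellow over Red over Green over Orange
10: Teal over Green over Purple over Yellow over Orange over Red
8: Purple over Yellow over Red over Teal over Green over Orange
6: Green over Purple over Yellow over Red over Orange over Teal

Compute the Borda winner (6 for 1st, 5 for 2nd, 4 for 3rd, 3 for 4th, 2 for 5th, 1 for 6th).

Purple

Purple: 7×6 + 10×4 + 8×6 + 6×5 = 160
Green: 7×2 + 10×5 + 8×2 + 6×6 = 116
Teal: 7×5 + 10×6 + 8×3 + 6×1 = 125
Yellow: 7×4 + 10×3 + 8×5 + 6×4 = 122
Orange: 7×1 + 10×2 + 8×1 + 6×2 = 47
Red: 7×3 + 10×1 + 8×4 + 6×3 = 81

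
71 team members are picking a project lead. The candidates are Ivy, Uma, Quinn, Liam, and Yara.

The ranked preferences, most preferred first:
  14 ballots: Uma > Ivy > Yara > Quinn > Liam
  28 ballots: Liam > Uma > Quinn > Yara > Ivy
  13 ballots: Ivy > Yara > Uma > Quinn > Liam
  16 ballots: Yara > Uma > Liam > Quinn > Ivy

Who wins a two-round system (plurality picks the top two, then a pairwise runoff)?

Yara

Round 1 first-place votes: Ivy 13, Uma 14, Quinn 0, Liam 28, Yara 16. Liam and Yara advance.
Runoff: Liam is ranked above Yara on 28 ballots, Yara above Liam on 43.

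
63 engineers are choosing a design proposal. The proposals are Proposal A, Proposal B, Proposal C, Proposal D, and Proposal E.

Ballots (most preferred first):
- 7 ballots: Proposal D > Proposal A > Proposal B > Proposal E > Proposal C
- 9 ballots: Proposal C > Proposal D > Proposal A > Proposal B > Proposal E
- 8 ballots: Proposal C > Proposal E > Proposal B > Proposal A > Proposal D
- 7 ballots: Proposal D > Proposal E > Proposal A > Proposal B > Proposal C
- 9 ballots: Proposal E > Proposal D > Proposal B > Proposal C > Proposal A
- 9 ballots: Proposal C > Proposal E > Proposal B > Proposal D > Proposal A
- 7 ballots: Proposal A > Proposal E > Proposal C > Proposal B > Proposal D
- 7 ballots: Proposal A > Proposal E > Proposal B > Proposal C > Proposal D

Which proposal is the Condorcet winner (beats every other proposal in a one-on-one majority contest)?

Proposal E

Proposal E vs Proposal A: 33–30
Proposal E vs Proposal B: 47–16
Proposal E vs Proposal C: 37–26
Proposal E vs Proposal D: 40–23
Proposal E beats every other proposal.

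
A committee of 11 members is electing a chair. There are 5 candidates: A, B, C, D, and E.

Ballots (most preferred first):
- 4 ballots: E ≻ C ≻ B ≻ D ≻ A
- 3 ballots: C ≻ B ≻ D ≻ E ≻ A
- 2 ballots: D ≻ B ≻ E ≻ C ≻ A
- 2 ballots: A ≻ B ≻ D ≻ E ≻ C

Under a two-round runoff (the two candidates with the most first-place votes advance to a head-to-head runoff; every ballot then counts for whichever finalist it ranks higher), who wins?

E

Round 1 first-place votes: A 2, B 0, C 3, D 2, E 4. E and C advance.
Runoff: E is ranked above C on 8 ballots, C above E on 3.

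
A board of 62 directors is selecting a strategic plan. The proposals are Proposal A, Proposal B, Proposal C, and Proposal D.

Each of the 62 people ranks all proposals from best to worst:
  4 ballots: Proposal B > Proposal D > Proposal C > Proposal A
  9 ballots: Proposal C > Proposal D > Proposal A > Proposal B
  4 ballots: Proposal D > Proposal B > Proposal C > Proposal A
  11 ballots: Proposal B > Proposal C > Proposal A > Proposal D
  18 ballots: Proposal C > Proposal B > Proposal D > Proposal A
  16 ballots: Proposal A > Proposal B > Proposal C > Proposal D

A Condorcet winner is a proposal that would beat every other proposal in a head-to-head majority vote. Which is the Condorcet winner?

Proposal B vs Proposal A: 37–25
Proposal B vs Proposal C: 35–27
Proposal B vs Proposal D: 49–13
Proposal B beats every other proposal.

Proposal B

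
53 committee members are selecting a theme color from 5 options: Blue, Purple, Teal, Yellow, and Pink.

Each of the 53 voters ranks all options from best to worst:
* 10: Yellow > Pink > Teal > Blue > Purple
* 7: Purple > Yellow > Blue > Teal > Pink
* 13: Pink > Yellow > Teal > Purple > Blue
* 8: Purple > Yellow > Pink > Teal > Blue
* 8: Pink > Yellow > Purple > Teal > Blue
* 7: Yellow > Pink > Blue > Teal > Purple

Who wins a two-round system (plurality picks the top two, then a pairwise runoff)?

Yellow

Round 1 first-place votes: Blue 0, Purple 15, Teal 0, Yellow 17, Pink 21. Pink and Yellow advance.
Runoff: Pink is ranked above Yellow on 21 ballots, Yellow above Pink on 32.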